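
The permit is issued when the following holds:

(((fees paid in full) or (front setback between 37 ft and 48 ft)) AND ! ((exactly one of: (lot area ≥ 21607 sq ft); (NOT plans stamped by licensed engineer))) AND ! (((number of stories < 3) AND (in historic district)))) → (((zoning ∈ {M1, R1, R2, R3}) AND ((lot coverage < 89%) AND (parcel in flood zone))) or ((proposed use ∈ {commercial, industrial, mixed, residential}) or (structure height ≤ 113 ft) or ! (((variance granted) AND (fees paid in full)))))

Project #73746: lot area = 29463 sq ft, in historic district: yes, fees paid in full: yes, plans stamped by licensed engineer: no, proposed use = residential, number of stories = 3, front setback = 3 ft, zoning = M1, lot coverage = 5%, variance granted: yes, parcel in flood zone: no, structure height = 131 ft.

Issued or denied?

Atomic conditions:
  fees paid in full: yes → true
  front setback between 37 ft and 48 ft: 3 in [37, 48] is false
  lot area ≥ 21607 sq ft: 29463 ≥ 21607 is true
  NOT plans stamped by licensed engineer: no → true
  number of stories < 3: 3 < 3 is false
  in historic district: yes → true
  zoning ∈ {M1, R1, R2, R3}: M1 is in the set → true
  lot coverage < 89%: 5 < 89 is true
  parcel in flood zone: no → false
  proposed use ∈ {commercial, industrial, mixed, residential}: residential is in the set → true
  structure height ≤ 113 ft: 131 ≤ 113 is false
  variance granted: yes → true
Combine:
[1.1] true OR false = true
[1.2.1] exactly-one(true, true) = false
[1.2] NOT false = true
[1.3.1] false AND true = false
[1.3] NOT false = true
[1] true AND true AND true = true
[2.1.2] true AND false = false
[2.1] true AND false = false
[2.2.3.1] true AND true = true
[2.2.3] NOT true = false
[2.2] true OR false OR false = true
[2] false OR true = true
[root] true → true = true
Overall: true → issued

Issued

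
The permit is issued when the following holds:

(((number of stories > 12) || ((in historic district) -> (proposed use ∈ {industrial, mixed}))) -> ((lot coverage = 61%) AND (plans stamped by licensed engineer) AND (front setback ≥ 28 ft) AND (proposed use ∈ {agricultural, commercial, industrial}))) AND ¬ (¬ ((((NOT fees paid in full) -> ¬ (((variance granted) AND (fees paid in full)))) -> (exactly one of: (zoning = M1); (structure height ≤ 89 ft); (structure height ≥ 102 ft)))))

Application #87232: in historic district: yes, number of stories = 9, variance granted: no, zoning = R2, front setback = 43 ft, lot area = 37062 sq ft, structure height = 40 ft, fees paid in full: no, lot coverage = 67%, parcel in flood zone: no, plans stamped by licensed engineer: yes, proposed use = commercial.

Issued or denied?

Atomic conditions:
  number of stories > 12: 9 > 12 is false
  in historic district: yes → true
  proposed use ∈ {industrial, mixed}: commercial is not in the set → false
  lot coverage = 61%: 67 == 61 is false
  plans stamped by licensed engineer: yes → true
  front setback ≥ 28 ft: 43 ≥ 28 is true
  proposed use ∈ {agricultural, commercial, industrial}: commercial is in the set → true
  NOT fees paid in full: no → true
  variance granted: no → false
  fees paid in full: no → false
  zoning = M1: R2 == M1 is false
  structure height ≤ 89 ft: 40 ≤ 89 is true
  structure height ≥ 102 ft: 40 ≥ 102 is false
Combine:
[1.1.2] true → false = false
[1.1] false OR false = false
[1.2] false AND true AND true AND true = false
[1] false → false (antecedent false ⇒ implication holds) = true
[2.1.1.1.2.1] false AND false = false
[2.1.1.1.2] NOT false = true
[2.1.1.1] true → true = true
[2.1.1.2] exactly-one(false, true, false) = true
[2.1.1] true → true = true
[2.1] NOT true = false
[2] NOT false = true
[root] true AND true = true
Overall: true → issued

Issued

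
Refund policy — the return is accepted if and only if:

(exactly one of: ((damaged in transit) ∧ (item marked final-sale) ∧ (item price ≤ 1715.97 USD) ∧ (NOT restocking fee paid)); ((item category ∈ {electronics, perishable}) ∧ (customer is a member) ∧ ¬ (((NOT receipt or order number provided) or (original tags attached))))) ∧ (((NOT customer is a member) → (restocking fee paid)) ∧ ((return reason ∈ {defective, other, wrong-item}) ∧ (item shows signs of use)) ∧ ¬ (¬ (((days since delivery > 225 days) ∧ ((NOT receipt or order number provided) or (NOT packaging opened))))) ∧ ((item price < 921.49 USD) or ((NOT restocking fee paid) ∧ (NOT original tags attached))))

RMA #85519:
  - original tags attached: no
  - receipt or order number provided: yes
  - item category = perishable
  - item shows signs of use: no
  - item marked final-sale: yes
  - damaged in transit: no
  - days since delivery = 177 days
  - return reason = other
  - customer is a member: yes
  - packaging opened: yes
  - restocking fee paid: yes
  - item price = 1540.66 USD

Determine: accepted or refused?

Atomic conditions:
  damaged in transit: no → false
  item marked final-sale: yes → true
  item price ≤ 1715.97 USD: 1540.66 ≤ 1715.97 is true
  NOT restocking fee paid: yes → false
  item category ∈ {electronics, perishable}: perishable is in the set → true
  customer is a member: yes → true
  NOT receipt or order number provided: yes → false
  original tags attached: no → false
  NOT customer is a member: yes → false
  restocking fee paid: yes → true
  return reason ∈ {defective, other, wrong-item}: other is in the set → true
  item shows signs of use: no → false
  days since delivery > 225 days: 177 > 225 is false
  NOT packaging opened: yes → false
  item price < 921.49 USD: 1540.66 < 921.49 is false
  NOT original tags attached: no → true
Combine:
[1.1] false AND true AND true AND false = false
[1.2.3.1] false OR false = false
[1.2.3] NOT false = true
[1.2] true AND true AND true = true
[1] exactly-one(false, true) = true
[2.1] false → true (antecedent false ⇒ implication holds) = true
[2.2] true AND false = false
[2.3.1.1.2] false OR false = false
[2.3.1.1] false AND false = false
[2.3.1] NOT false = true
[2.3] NOT true = false
[2.4.2] false AND true = false
[2.4] false OR false = false
[2] true AND false AND false AND false = false
[root] true AND false = false
Overall: false → refused

Refused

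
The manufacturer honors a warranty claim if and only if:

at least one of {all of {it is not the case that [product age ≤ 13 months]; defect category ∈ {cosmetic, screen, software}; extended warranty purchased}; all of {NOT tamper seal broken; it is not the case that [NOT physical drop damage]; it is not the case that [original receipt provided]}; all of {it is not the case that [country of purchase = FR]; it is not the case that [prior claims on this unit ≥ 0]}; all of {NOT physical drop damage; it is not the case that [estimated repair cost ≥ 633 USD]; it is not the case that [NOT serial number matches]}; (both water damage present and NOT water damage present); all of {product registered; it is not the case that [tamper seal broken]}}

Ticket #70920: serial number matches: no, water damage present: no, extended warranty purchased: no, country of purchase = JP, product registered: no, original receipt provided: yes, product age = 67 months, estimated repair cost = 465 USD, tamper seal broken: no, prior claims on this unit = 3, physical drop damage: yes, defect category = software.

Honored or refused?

Atomic conditions:
  product age ≤ 13 months: 67 ≤ 13 is false
  defect category ∈ {cosmetic, screen, software}: software is in the set → true
  extended warranty purchased: no → false
  NOT tamper seal broken: no → true
  NOT physical drop damage: yes → false
  original receipt provided: yes → true
  country of purchase = FR: JP == FR is false
  prior claims on this unit ≥ 0: 3 ≥ 0 is true
  estimated repair cost ≥ 633 USD: 465 ≥ 633 is false
  NOT serial number matches: no → true
  water damage present: no → false
  NOT water damage present: no → true
  product registered: no → false
  tamper seal broken: no → false
Combine:
[1.1] NOT false = true
[1] true AND true AND false = false
[2.2] NOT false = true
[2.3] NOT true = false
[2] true AND true AND false = false
[3.1] NOT false = true
[3.2] NOT true = false
[3] true AND false = false
[4.2] NOT false = true
[4.3] NOT true = false
[4] false AND true AND false = false
[5] false AND true = false
[6.2] NOT false = true
[6] false AND true = false
[root] false OR false OR false OR false OR false OR false = false
Overall: false → refused

Refused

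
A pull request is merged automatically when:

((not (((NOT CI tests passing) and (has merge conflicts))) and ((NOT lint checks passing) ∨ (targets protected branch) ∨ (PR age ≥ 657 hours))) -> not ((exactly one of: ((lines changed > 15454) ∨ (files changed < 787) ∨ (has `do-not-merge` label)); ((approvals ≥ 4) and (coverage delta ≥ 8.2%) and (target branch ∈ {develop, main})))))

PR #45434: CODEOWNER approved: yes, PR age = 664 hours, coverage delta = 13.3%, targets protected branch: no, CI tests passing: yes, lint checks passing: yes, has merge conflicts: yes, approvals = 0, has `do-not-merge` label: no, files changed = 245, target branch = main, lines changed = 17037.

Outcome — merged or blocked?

Blocked

Atomic conditions:
  NOT CI tests passing: yes → false
  has merge conflicts: yes → true
  NOT lint checks passing: yes → false
  targets protected branch: no → false
  PR age ≥ 657 hours: 664 ≥ 657 is true
  lines changed > 15454: 17037 > 15454 is true
  files changed < 787: 245 < 787 is true
  has `do-not-merge` label: no → false
  approvals ≥ 4: 0 ≥ 4 is false
  coverage delta ≥ 8.2%: 13.3 ≥ 8.2 is true
  target branch ∈ {develop, main}: main is in the set → true
Combine:
[1.1.1] false AND true = false
[1.1] NOT false = true
[1.2] false OR false OR true = true
[1] true AND true = true
[2.1.1] true OR true OR false = true
[2.1.2] false AND true AND true = false
[2.1] exactly-one(true, false) = true
[2] NOT true = false
[root] true → false = false
Overall: false → blocked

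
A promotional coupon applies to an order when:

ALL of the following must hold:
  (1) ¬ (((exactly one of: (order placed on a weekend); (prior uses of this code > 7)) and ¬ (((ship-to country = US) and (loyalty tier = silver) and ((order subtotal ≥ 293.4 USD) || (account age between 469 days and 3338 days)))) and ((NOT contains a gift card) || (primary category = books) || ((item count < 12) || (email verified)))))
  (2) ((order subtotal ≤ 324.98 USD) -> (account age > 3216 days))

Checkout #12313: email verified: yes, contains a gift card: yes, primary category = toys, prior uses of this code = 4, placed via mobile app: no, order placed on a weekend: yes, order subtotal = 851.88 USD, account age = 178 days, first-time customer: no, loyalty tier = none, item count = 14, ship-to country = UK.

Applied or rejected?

Atomic conditions:
  order placed on a weekend: yes → true
  prior uses of this code > 7: 4 > 7 is false
  ship-to country = US: UK == US is false
  loyalty tier = silver: none == silver is false
  order subtotal ≥ 293.4 USD: 851.88 ≥ 293.4 is true
  account age between 469 days and 3338 days: 178 in [469, 3338] is false
  NOT contains a gift card: yes → false
  primary category = books: toys == books is false
  item count < 12: 14 < 12 is false
  email verified: yes → true
  order subtotal ≤ 324.98 USD: 851.88 ≤ 324.98 is false
  account age > 3216 days: 178 > 3216 is false
Combine:
[1.1.1] exactly-one(true, false) = true
[1.1.2.1.3] true OR false = true
[1.1.2.1] false AND false AND true = false
[1.1.2] NOT false = true
[1.1.3.3] false OR true = true
[1.1.3] false OR false OR true = true
[1.1] true AND true AND true = true
[1] NOT true = false
[2] false → false (antecedent false ⇒ implication holds) = true
[root] false AND true = false
Overall: false → rejected

Rejected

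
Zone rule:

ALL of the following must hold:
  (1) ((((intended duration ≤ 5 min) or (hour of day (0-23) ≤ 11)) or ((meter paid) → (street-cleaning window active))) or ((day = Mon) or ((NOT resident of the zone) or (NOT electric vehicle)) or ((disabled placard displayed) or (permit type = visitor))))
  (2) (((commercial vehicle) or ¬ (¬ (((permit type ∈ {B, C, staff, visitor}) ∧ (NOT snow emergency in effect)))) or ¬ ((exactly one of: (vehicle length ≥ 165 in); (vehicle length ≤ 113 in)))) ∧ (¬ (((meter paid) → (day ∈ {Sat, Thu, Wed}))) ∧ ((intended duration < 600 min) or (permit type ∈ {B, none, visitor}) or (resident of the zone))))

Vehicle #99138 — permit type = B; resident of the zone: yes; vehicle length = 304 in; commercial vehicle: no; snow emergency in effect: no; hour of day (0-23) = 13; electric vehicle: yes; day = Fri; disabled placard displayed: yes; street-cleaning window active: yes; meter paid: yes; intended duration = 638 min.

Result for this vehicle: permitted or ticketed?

Permitted

Atomic conditions:
  intended duration ≤ 5 min: 638 ≤ 5 is false
  hour of day (0-23) ≤ 11: 13 ≤ 11 is false
  meter paid: yes → true
  street-cleaning window active: yes → true
  day = Mon: Fri == Mon is false
  NOT resident of the zone: yes → false
  NOT electric vehicle: yes → false
  disabled placard displayed: yes → true
  permit type = visitor: B == visitor is false
  commercial vehicle: no → false
  permit type ∈ {B, C, staff, visitor}: B is in the set → true
  NOT snow emergency in effect: no → true
  vehicle length ≥ 165 in: 304 ≥ 165 is true
  vehicle length ≤ 113 in: 304 ≤ 113 is false
  day ∈ {Sat, Thu, Wed}: Fri is not in the set → false
  intended duration < 600 min: 638 < 600 is false
  permit type ∈ {B, none, visitor}: B is in the set → true
  resident of the zone: yes → true
Combine:
[1.1.1] false OR false = false
[1.1.2] true → true = true
[1.1] false OR true = true
[1.2.2] false OR false = false
[1.2.3] true OR false = true
[1.2] false OR false OR true = true
[1] true OR true = true
[2.1.2.1.1] true AND true = true
[2.1.2.1] NOT true = false
[2.1.2] NOT false = true
[2.1.3.1] exactly-one(true, false) = true
[2.1.3] NOT true = false
[2.1] false OR true OR false = true
[2.2.1.1] true → false = false
[2.2.1] NOT false = true
[2.2.2] false OR true OR true = true
[2.2] true AND true = true
[2] true AND true = true
[root] true AND true = true
Overall: true → permitted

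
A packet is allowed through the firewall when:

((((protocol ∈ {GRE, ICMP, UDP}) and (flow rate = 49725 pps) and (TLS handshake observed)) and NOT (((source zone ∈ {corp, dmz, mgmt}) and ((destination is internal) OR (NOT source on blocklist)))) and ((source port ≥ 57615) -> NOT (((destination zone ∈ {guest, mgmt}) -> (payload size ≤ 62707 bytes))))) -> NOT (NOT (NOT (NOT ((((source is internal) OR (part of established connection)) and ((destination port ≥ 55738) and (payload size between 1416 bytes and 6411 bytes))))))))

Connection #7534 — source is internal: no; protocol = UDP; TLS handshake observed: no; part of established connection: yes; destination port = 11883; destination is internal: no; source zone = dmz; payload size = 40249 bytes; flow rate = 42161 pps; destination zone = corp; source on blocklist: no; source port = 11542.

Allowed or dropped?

Atomic conditions:
  protocol ∈ {GRE, ICMP, UDP}: UDP is in the set → true
  flow rate = 49725 pps: 42161 == 49725 is false
  TLS handshake observed: no → false
  source zone ∈ {corp, dmz, mgmt}: dmz is in the set → true
  destination is internal: no → false
  NOT source on blocklist: no → true
  source port ≥ 57615: 11542 ≥ 57615 is false
  destination zone ∈ {guest, mgmt}: corp is not in the set → false
  payload size ≤ 62707 bytes: 40249 ≤ 62707 is true
  source is internal: no → false
  part of established connection: yes → true
  destination port ≥ 55738: 11883 ≥ 55738 is false
  payload size between 1416 bytes and 6411 bytes: 40249 in [1416, 6411] is false
Combine:
[1.1] true AND false AND false = false
[1.2.1.2] false OR true = true
[1.2.1] true AND true = true
[1.2] NOT true = false
[1.3.2.1] false → true (antecedent false ⇒ implication holds) = true
[1.3.2] NOT true = false
[1.3] false → false (antecedent false ⇒ implication holds) = true
[1] false AND false AND true = false
[2.1.1.1.1.1] false OR true = true
[2.1.1.1.1.2] false AND false = false
[2.1.1.1.1] true AND false = false
[2.1.1.1] NOT false = true
[2.1.1] NOT true = false
[2.1] NOT false = true
[2] NOT true = false
[root] false → false (antecedent false ⇒ implication holds) = true
Overall: true → allowed

Allowed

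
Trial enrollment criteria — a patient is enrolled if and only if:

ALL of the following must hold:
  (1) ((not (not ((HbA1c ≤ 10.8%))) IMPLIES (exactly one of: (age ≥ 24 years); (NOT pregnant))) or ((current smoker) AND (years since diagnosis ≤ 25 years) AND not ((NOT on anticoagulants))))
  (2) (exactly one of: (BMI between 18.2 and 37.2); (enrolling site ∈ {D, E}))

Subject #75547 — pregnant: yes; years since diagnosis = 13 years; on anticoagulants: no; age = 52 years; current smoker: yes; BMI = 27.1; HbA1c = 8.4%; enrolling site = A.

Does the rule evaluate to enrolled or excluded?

Atomic conditions:
  HbA1c ≤ 10.8%: 8.4 ≤ 10.8 is true
  age ≥ 24 years: 52 ≥ 24 is true
  NOT pregnant: yes → false
  current smoker: yes → true
  years since diagnosis ≤ 25 years: 13 ≤ 25 is true
  NOT on anticoagulants: no → true
  BMI between 18.2 and 37.2: 27.1 in [18.2, 37.2] is true
  enrolling site ∈ {D, E}: A is not in the set → false
Combine:
[1.1.1.1] NOT true = false
[1.1.1] NOT false = true
[1.1.2] exactly-one(true, false) = true
[1.1] true → true = true
[1.2.3] NOT true = false
[1.2] true AND true AND false = false
[1] true OR false = true
[2] exactly-one(true, false) = true
[root] true AND true = true
Overall: true → enrolled

Enrolled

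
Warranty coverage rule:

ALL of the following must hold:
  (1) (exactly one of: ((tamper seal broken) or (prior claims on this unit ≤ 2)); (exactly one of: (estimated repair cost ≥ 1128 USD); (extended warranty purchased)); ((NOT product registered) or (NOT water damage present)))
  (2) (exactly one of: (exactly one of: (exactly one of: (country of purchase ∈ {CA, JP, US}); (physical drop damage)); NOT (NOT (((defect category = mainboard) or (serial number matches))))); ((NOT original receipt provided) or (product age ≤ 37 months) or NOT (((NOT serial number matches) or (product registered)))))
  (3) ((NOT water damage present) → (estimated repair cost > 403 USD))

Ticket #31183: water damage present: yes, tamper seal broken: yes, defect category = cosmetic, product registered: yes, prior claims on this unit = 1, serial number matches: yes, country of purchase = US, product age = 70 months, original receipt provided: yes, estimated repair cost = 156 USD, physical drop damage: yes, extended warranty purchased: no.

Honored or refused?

Atomic conditions:
  tamper seal broken: yes → true
  prior claims on this unit ≤ 2: 1 ≤ 2 is true
  estimated repair cost ≥ 1128 USD: 156 ≥ 1128 is false
  extended warranty purchased: no → false
  NOT product registered: yes → false
  NOT water damage present: yes → false
  country of purchase ∈ {CA, JP, US}: US is in the set → true
  physical drop damage: yes → true
  defect category = mainboard: cosmetic == mainboard is false
  serial number matches: yes → true
  NOT original receipt provided: yes → false
  product age ≤ 37 months: 70 ≤ 37 is false
  NOT serial number matches: yes → false
  product registered: yes → true
  estimated repair cost > 403 USD: 156 > 403 is false
Combine:
[1.1] true OR true = true
[1.2] exactly-one(false, false) = false
[1.3] false OR false = false
[1] exactly-one(true, false, false) = true
[2.1.1] exactly-one(true, true) = false
[2.1.2.1.1] false OR true = true
[2.1.2.1] NOT true = false
[2.1.2] NOT false = true
[2.1] exactly-one(false, true) = true
[2.2.3.1] false OR true = true
[2.2.3] NOT true = false
[2.2] false OR false OR false = false
[2] exactly-one(true, false) = true
[3] false → false (antecedent false ⇒ implication holds) = true
[root] true AND true AND true = true
Overall: true → honored

Honored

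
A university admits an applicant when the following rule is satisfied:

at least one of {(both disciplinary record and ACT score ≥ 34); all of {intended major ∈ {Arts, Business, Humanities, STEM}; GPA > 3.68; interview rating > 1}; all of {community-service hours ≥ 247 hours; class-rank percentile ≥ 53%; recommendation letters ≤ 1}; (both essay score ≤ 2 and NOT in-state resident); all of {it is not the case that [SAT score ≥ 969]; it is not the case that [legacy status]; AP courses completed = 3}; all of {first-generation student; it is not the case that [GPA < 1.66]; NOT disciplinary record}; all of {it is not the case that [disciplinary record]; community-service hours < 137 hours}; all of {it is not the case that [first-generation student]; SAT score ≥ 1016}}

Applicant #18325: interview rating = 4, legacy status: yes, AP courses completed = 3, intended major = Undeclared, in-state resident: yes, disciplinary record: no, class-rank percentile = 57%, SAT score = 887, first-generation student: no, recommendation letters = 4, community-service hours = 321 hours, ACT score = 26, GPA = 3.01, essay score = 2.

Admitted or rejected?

Rejected

Atomic conditions:
  disciplinary record: no → false
  ACT score ≥ 34: 26 ≥ 34 is false
  intended major ∈ {Arts, Business, Humanities, STEM}: Undeclared is not in the set → false
  GPA > 3.68: 3.01 > 3.68 is false
  interview rating > 1: 4 > 1 is true
  community-service hours ≥ 247 hours: 321 ≥ 247 is true
  class-rank percentile ≥ 53%: 57 ≥ 53 is true
  recommendation letters ≤ 1: 4 ≤ 1 is false
  essay score ≤ 2: 2 ≤ 2 is true
  NOT in-state resident: yes → false
  SAT score ≥ 969: 887 ≥ 969 is false
  legacy status: yes → true
  AP courses completed = 3: 3 == 3 is true
  first-generation student: no → false
  GPA < 1.66: 3.01 < 1.66 is false
  NOT disciplinary record: no → true
  community-service hours < 137 hours: 321 < 137 is false
  SAT score ≥ 1016: 887 ≥ 1016 is false
Combine:
[1] false AND false = false
[2] false AND false AND true = false
[3] true AND true AND false = false
[4] true AND false = false
[5.1] NOT false = true
[5.2] NOT true = false
[5] true AND false AND true = false
[6.2] NOT false = true
[6] false AND true AND true = false
[7.1] NOT false = true
[7] true AND false = false
[8.1] NOT false = true
[8] true AND false = false
[root] false OR false OR false OR false OR false OR false OR false OR false = false
Overall: false → rejected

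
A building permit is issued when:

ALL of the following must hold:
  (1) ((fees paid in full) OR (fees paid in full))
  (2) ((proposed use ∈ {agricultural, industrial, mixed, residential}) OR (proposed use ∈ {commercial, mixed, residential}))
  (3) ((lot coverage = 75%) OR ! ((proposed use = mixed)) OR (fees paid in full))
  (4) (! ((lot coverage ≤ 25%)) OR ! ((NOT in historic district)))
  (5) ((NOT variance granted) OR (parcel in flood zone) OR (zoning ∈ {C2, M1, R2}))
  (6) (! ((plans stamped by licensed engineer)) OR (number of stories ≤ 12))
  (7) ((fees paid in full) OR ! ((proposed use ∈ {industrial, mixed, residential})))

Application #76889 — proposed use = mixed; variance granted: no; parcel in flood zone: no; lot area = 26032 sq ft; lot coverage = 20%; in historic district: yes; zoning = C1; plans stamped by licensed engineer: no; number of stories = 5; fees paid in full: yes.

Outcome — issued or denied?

Atomic conditions:
  fees paid in full: yes → true
  proposed use ∈ {agricultural, industrial, mixed, residential}: mixed is in the set → true
  proposed use ∈ {commercial, mixed, residential}: mixed is in the set → true
  lot coverage = 75%: 20 == 75 is false
  proposed use = mixed: mixed == mixed is true
  lot coverage ≤ 25%: 20 ≤ 25 is true
  NOT in historic district: yes → false
  NOT variance granted: no → true
  parcel in flood zone: no → false
  zoning ∈ {C2, M1, R2}: C1 is not in the set → false
  plans stamped by licensed engineer: no → false
  number of stories ≤ 12: 5 ≤ 12 is true
  proposed use ∈ {industrial, mixed, residential}: mixed is in the set → true
Combine:
[1] true OR true = true
[2] true OR true = true
[3.2] NOT true = false
[3] false OR false OR true = true
[4.1] NOT true = false
[4.2] NOT false = true
[4] false OR true = true
[5] true OR false OR false = true
[6.1] NOT false = true
[6] true OR true = true
[7.2] NOT true = false
[7] true OR false = true
[root] true AND true AND true AND true AND true AND true AND true = true
Overall: true → issued

Issued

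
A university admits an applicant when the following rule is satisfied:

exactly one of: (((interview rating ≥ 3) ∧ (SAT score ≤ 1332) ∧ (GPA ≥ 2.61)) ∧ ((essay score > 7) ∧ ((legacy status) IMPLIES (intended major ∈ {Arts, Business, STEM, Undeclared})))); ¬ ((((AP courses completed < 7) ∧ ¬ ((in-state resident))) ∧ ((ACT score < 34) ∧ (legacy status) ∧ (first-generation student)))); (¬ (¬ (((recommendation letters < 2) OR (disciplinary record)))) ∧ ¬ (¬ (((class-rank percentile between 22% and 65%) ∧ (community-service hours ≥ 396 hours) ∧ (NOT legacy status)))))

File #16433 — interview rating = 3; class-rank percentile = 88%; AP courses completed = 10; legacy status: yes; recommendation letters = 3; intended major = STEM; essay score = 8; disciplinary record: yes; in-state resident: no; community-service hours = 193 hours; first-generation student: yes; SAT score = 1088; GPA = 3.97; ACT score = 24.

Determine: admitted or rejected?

Rejected

Atomic conditions:
  interview rating ≥ 3: 3 ≥ 3 is true
  SAT score ≤ 1332: 1088 ≤ 1332 is true
  GPA ≥ 2.61: 3.97 ≥ 2.61 is true
  essay score > 7: 8 > 7 is true
  legacy status: yes → true
  intended major ∈ {Arts, Business, STEM, Undeclared}: STEM is in the set → true
  AP courses completed < 7: 10 < 7 is false
  in-state resident: no → false
  ACT score < 34: 24 < 34 is true
  first-generation student: yes → true
  recommendation letters < 2: 3 < 2 is false
  disciplinary record: yes → true
  class-rank percentile between 22% and 65%: 88 in [22, 65] is false
  community-service hours ≥ 396 hours: 193 ≥ 396 is false
  NOT legacy status: yes → false
Combine:
[1.1] true AND true AND true = true
[1.2.2] true → true = true
[1.2] true AND true = true
[1] true AND true = true
[2.1.1.2] NOT false = true
[2.1.1] false AND true = false
[2.1.2] true AND true AND true = true
[2.1] false AND true = false
[2] NOT false = true
[3.1.1.1] false OR true = true
[3.1.1] NOT true = false
[3.1] NOT false = true
[3.2.1.1] false AND false AND false = false
[3.2.1] NOT false = true
[3.2] NOT true = false
[3] true AND false = false
[root] exactly-one(true, true, false) = false
Overall: false → rejected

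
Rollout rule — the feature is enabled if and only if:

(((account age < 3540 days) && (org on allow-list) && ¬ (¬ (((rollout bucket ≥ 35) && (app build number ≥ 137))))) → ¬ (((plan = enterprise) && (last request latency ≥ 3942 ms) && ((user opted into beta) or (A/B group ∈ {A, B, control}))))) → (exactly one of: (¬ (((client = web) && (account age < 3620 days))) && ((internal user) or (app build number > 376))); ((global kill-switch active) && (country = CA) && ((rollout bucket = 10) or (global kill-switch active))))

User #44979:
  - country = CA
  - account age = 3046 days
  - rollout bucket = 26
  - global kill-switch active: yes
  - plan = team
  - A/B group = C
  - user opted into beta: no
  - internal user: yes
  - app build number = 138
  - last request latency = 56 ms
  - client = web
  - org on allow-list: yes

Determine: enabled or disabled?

Enabled

Atomic conditions:
  account age < 3540 days: 3046 < 3540 is true
  org on allow-list: yes → true
  rollout bucket ≥ 35: 26 ≥ 35 is false
  app build number ≥ 137: 138 ≥ 137 is true
  plan = enterprise: team == enterprise is false
  last request latency ≥ 3942 ms: 56 ≥ 3942 is false
  user opted into beta: no → false
  A/B group ∈ {A, B, control}: C is not in the set → false
  client = web: web == web is true
  account age < 3620 days: 3046 < 3620 is true
  internal user: yes → true
  app build number > 376: 138 > 376 is false
  global kill-switch active: yes → true
  country = CA: CA == CA is true
  rollout bucket = 10: 26 == 10 is false
Combine:
[1.1.3.1.1] false AND true = false
[1.1.3.1] NOT false = true
[1.1.3] NOT true = false
[1.1] true AND true AND false = false
[1.2.1.3] false OR false = false
[1.2.1] false AND false AND false = false
[1.2] NOT false = true
[1] false → true (antecedent false ⇒ implication holds) = true
[2.1.1.1] true AND true = true
[2.1.1] NOT true = false
[2.1.2] true OR false = true
[2.1] false AND true = false
[2.2.3] false OR true = true
[2.2] true AND true AND true = true
[2] exactly-one(false, true) = true
[root] true → true = true
Overall: true → enabled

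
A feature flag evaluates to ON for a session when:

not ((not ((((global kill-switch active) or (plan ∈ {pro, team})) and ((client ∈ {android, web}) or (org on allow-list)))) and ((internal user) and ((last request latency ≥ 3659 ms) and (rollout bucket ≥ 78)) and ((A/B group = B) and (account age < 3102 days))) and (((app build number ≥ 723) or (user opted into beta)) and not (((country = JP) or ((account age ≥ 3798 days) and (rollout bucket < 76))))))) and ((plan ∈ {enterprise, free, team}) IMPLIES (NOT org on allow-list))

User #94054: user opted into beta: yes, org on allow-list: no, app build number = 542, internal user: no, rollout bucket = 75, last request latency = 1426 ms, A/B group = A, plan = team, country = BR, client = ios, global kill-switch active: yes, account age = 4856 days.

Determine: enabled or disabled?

Atomic conditions:
  global kill-switch active: yes → true
  plan ∈ {pro, team}: team is in the set → true
  client ∈ {android, web}: ios is not in the set → false
  org on allow-list: no → false
  internal user: no → false
  last request latency ≥ 3659 ms: 1426 ≥ 3659 is false
  rollout bucket ≥ 78: 75 ≥ 78 is false
  A/B group = B: A == B is false
  account age < 3102 days: 4856 < 3102 is false
  app build number ≥ 723: 542 ≥ 723 is false
  user opted into beta: yes → true
  country = JP: BR == JP is false
  account age ≥ 3798 days: 4856 ≥ 3798 is true
  rollout bucket < 76: 75 < 76 is true
  plan ∈ {enterprise, free, team}: team is in the set → true
  NOT org on allow-list: no → true
Combine:
[1.1.1.1.1] true OR true = true
[1.1.1.1.2] false OR false = false
[1.1.1.1] true AND false = false
[1.1.1] NOT false = true
[1.1.2.2] false AND false = false
[1.1.2.3] false AND false = false
[1.1.2] false AND false AND false = false
[1.1.3.1] false OR true = true
[1.1.3.2.1.2] true AND true = true
[1.1.3.2.1] false OR true = true
[1.1.3.2] NOT true = false
[1.1.3] true AND false = false
[1.1] true AND false AND false = false
[1] NOT false = true
[2] true → true = true
[root] true AND true = true
Overall: true → enabled

Enabled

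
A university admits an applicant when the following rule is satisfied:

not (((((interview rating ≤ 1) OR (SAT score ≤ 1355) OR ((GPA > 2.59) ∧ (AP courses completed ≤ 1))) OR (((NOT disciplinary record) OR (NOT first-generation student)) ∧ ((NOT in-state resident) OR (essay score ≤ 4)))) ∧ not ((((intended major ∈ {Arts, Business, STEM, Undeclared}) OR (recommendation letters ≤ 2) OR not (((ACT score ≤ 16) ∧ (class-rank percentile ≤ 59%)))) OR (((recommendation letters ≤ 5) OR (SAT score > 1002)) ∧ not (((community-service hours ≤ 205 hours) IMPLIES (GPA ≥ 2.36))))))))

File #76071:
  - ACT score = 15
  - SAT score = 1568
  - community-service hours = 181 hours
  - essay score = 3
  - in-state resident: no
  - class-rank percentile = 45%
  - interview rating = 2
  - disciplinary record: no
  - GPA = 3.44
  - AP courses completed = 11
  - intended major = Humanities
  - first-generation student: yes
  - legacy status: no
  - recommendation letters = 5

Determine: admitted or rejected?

Atomic conditions:
  interview rating ≤ 1: 2 ≤ 1 is false
  SAT score ≤ 1355: 1568 ≤ 1355 is false
  GPA > 2.59: 3.44 > 2.59 is true
  AP courses completed ≤ 1: 11 ≤ 1 is false
  NOT disciplinary record: no → true
  NOT first-generation student: yes → false
  NOT in-state resident: no → true
  essay score ≤ 4: 3 ≤ 4 is true
  intended major ∈ {Arts, Business, STEM, Undeclared}: Humanities is not in the set → false
  recommendation letters ≤ 2: 5 ≤ 2 is false
  ACT score ≤ 16: 15 ≤ 16 is true
  class-rank percentile ≤ 59%: 45 ≤ 59 is true
  recommendation letters ≤ 5: 5 ≤ 5 is true
  SAT score > 1002: 1568 > 1002 is true
  community-service hours ≤ 205 hours: 181 ≤ 205 is true
  GPA ≥ 2.36: 3.44 ≥ 2.36 is true
Combine:
[1.1.1.3] true AND false = false
[1.1.1] false OR false OR false = false
[1.1.2.1] true OR false = true
[1.1.2.2] true OR true = true
[1.1.2] true AND true = true
[1.1] false OR true = true
[1.2.1.1.3.1] true AND true = true
[1.2.1.1.3] NOT true = false
[1.2.1.1] false OR false OR false = false
[1.2.1.2.1] true OR true = true
[1.2.1.2.2.1] true → true = true
[1.2.1.2.2] NOT true = false
[1.2.1.2] true AND false = false
[1.2.1] false OR false = false
[1.2] NOT false = true
[1] true AND true = true
[root] NOT true = false
Overall: false → rejected

Rejected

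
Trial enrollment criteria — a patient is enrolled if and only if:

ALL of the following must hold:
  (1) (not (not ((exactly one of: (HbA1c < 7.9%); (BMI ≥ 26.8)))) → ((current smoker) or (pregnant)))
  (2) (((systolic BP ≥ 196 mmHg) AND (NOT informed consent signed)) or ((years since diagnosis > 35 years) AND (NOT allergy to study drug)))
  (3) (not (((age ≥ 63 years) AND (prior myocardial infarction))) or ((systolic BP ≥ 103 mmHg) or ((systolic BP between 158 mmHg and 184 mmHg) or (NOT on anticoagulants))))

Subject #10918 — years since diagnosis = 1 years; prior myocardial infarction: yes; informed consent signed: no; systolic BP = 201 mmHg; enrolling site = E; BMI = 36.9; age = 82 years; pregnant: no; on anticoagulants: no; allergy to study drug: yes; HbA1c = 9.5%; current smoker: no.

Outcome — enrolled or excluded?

Excluded

Atomic conditions:
  HbA1c < 7.9%: 9.5 < 7.9 is false
  BMI ≥ 26.8: 36.9 ≥ 26.8 is true
  current smoker: no → false
  pregnant: no → false
  systolic BP ≥ 196 mmHg: 201 ≥ 196 is true
  NOT informed consent signed: no → true
  years since diagnosis > 35 years: 1 > 35 is false
  NOT allergy to study drug: yes → false
  age ≥ 63 years: 82 ≥ 63 is true
  prior myocardial infarction: yes → true
  systolic BP ≥ 103 mmHg: 201 ≥ 103 is true
  systolic BP between 158 mmHg and 184 mmHg: 201 in [158, 184] is false
  NOT on anticoagulants: no → true
Combine:
[1.1.1.1] exactly-one(false, true) = true
[1.1.1] NOT true = false
[1.1] NOT false = true
[1.2] false OR false = false
[1] true → false = false
[2.1] true AND true = true
[2.2] false AND false = false
[2] true OR false = true
[3.1.1] true AND true = true
[3.1] NOT true = false
[3.2.2] false OR true = true
[3.2] true OR true = true
[3] false OR true = true
[root] false AND true AND true = false
Overall: false → excluded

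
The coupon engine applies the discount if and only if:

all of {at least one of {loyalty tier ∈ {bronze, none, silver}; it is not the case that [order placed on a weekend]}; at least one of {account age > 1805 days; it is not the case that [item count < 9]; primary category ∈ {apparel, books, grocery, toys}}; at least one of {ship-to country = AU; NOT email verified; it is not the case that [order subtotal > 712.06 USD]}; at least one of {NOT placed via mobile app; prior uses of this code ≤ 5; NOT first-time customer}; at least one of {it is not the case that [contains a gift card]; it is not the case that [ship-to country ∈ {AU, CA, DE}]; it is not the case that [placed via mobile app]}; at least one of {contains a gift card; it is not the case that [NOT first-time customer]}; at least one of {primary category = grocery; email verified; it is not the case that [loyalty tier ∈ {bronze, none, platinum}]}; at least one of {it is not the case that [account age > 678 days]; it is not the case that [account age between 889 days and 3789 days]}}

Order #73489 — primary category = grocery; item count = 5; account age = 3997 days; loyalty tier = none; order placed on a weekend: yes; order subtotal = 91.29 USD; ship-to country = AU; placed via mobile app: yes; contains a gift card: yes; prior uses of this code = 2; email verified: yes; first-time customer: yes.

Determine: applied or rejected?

Rejected

Atomic conditions:
  loyalty tier ∈ {bronze, none, silver}: none is in the set → true
  order placed on a weekend: yes → true
  account age > 1805 days: 3997 > 1805 is true
  item count < 9: 5 < 9 is true
  primary category ∈ {apparel, books, grocery, toys}: grocery is in the set → true
  ship-to country = AU: AU == AU is true
  NOT email verified: yes → false
  order subtotal > 712.06 USD: 91.29 > 712.06 is false
  NOT placed via mobile app: yes → false
  prior uses of this code ≤ 5: 2 ≤ 5 is true
  NOT first-time customer: yes → false
  contains a gift card: yes → true
  ship-to country ∈ {AU, CA, DE}: AU is in the set → true
  placed via mobile app: yes → true
  primary category = grocery: grocery == grocery is true
  email verified: yes → true
  loyalty tier ∈ {bronze, none, platinum}: none is in the set → true
  account age > 678 days: 3997 > 678 is true
  account age between 889 days and 3789 days: 3997 in [889, 3789] is false
Combine:
[1.2] NOT true = false
[1] true OR false = true
[2.2] NOT true = false
[2] true OR false OR true = true
[3.3] NOT false = true
[3] true OR false OR true = true
[4] false OR true OR false = true
[5.1] NOT true = false
[5.2] NOT true = false
[5.3] NOT true = false
[5] false OR false OR false = false
[6.2] NOT false = true
[6] true OR true = true
[7.3] NOT true = false
[7] true OR true OR false = true
[8.1] NOT true = false
[8.2] NOT false = true
[8] false OR true = true
[root] true AND true AND true AND true AND false AND true AND true AND true = false
Overall: false → rejected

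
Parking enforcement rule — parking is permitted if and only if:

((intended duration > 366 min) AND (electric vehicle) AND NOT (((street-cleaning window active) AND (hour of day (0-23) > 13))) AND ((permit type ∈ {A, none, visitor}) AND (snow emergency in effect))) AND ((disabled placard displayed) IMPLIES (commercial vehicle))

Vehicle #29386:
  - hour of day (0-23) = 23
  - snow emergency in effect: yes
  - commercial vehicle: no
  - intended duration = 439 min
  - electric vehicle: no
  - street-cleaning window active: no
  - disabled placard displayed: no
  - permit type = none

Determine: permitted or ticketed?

Ticketed

Atomic conditions:
  intended duration > 366 min: 439 > 366 is true
  electric vehicle: no → false
  street-cleaning window active: no → false
  hour of day (0-23) > 13: 23 > 13 is true
  permit type ∈ {A, none, visitor}: none is in the set → true
  snow emergency in effect: yes → true
  disabled placard displayed: no → false
  commercial vehicle: no → false
Combine:
[1.3.1] false AND true = false
[1.3] NOT false = true
[1.4] true AND true = true
[1] true AND false AND true AND true = false
[2] false → false (antecedent false ⇒ implication holds) = true
[root] false AND true = false
Overall: false → ticketed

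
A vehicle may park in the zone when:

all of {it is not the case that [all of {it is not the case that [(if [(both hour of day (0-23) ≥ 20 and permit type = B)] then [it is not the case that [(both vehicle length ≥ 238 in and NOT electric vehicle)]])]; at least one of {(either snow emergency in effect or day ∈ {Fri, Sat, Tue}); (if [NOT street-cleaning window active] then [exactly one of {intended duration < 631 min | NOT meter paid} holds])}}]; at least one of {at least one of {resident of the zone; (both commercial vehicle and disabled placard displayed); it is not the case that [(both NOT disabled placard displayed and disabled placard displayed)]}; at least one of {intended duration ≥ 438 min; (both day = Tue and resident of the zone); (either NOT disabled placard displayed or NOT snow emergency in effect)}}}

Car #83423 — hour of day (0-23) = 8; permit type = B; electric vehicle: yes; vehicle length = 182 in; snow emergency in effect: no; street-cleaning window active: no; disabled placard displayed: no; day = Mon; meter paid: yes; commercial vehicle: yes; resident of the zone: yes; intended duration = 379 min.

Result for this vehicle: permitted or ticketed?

Atomic conditions:
  hour of day (0-23) ≥ 20: 8 ≥ 20 is false
  permit type = B: B == B is true
  vehicle length ≥ 238 in: 182 ≥ 238 is false
  NOT electric vehicle: yes → false
  snow emergency in effect: no → false
  day ∈ {Fri, Sat, Tue}: Mon is not in the set → false
  NOT street-cleaning window active: no → true
  intended duration < 631 min: 379 < 631 is true
  NOT meter paid: yes → false
  resident of the zone: yes → true
  commercial vehicle: yes → true
  disabled placard displayed: no → false
  NOT disabled placard displayed: no → true
  intended duration ≥ 438 min: 379 ≥ 438 is false
  day = Tue: Mon == Tue is false
  NOT snow emergency in effect: no → true
Combine:
[1.1.1.1.1] false AND true = false
[1.1.1.1.2.1] false AND false = false
[1.1.1.1.2] NOT false = true
[1.1.1.1] false → true (antecedent false ⇒ implication holds) = true
[1.1.1] NOT true = false
[1.1.2.1] false OR false = false
[1.1.2.2.2] exactly-one(true, false) = true
[1.1.2.2] true → true = true
[1.1.2] false OR true = true
[1.1] false AND true = false
[1] NOT false = true
[2.1.2] true AND false = false
[2.1.3.1] true AND false = false
[2.1.3] NOT false = true
[2.1] true OR false OR true = true
[2.2.2] false AND true = false
[2.2.3] true OR true = true
[2.2] false OR false OR true = true
[2] true OR true = true
[root] true AND true = true
Overall: true → permitted

Permitted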